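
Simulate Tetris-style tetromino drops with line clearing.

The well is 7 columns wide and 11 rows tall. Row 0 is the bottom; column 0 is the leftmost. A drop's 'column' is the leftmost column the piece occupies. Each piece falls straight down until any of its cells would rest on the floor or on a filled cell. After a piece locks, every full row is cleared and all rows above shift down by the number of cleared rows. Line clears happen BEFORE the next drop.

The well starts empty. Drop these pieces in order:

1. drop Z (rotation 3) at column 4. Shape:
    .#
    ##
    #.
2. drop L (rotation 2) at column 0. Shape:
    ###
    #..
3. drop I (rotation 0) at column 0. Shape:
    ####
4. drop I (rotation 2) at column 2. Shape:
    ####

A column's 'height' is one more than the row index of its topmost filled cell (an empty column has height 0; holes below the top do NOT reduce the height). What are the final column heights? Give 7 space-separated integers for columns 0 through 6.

Drop 1: Z rot3 at col 4 lands with bottom-row=0; cleared 0 line(s) (total 0); column heights now [0 0 0 0 2 3 0], max=3
Drop 2: L rot2 at col 0 lands with bottom-row=0; cleared 0 line(s) (total 0); column heights now [2 2 2 0 2 3 0], max=3
Drop 3: I rot0 at col 0 lands with bottom-row=2; cleared 0 line(s) (total 0); column heights now [3 3 3 3 2 3 0], max=3
Drop 4: I rot2 at col 2 lands with bottom-row=3; cleared 0 line(s) (total 0); column heights now [3 3 4 4 4 4 0], max=4

Answer: 3 3 4 4 4 4 0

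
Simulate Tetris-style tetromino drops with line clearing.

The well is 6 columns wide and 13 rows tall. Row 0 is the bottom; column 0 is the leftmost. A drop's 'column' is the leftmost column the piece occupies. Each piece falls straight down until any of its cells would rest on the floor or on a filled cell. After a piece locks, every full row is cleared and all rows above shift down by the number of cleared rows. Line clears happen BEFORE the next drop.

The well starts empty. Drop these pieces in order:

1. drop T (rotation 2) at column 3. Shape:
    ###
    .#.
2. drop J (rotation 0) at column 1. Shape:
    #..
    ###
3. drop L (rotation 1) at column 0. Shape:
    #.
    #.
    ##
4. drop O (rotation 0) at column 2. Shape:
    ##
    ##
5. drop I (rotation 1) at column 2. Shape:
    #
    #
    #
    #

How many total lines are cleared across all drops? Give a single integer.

Drop 1: T rot2 at col 3 lands with bottom-row=0; cleared 0 line(s) (total 0); column heights now [0 0 0 2 2 2], max=2
Drop 2: J rot0 at col 1 lands with bottom-row=2; cleared 0 line(s) (total 0); column heights now [0 4 3 3 2 2], max=4
Drop 3: L rot1 at col 0 lands with bottom-row=4; cleared 0 line(s) (total 0); column heights now [7 5 3 3 2 2], max=7
Drop 4: O rot0 at col 2 lands with bottom-row=3; cleared 0 line(s) (total 0); column heights now [7 5 5 5 2 2], max=7
Drop 5: I rot1 at col 2 lands with bottom-row=5; cleared 0 line(s) (total 0); column heights now [7 5 9 5 2 2], max=9

Answer: 0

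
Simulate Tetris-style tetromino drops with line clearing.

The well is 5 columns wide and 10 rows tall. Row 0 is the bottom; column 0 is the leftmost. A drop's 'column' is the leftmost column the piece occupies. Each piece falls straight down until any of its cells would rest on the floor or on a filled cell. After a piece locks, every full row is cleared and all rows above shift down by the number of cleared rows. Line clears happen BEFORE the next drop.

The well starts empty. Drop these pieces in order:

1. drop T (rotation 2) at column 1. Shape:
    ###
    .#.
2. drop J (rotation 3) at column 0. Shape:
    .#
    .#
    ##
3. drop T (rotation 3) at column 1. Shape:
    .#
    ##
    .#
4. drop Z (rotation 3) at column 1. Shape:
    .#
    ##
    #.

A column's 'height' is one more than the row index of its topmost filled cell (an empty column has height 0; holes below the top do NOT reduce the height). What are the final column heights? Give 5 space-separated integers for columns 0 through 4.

Drop 1: T rot2 at col 1 lands with bottom-row=0; cleared 0 line(s) (total 0); column heights now [0 2 2 2 0], max=2
Drop 2: J rot3 at col 0 lands with bottom-row=2; cleared 0 line(s) (total 0); column heights now [3 5 2 2 0], max=5
Drop 3: T rot3 at col 1 lands with bottom-row=4; cleared 0 line(s) (total 0); column heights now [3 6 7 2 0], max=7
Drop 4: Z rot3 at col 1 lands with bottom-row=6; cleared 0 line(s) (total 0); column heights now [3 8 9 2 0], max=9

Answer: 3 8 9 2 0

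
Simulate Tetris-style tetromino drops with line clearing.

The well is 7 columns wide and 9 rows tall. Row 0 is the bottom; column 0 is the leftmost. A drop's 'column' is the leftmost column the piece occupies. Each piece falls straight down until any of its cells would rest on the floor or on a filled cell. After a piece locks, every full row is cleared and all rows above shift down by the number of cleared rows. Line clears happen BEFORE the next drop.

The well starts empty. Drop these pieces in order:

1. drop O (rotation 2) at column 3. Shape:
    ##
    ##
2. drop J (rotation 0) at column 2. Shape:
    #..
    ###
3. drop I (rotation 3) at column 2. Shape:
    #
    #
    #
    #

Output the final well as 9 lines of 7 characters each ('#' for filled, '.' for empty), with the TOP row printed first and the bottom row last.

Drop 1: O rot2 at col 3 lands with bottom-row=0; cleared 0 line(s) (total 0); column heights now [0 0 0 2 2 0 0], max=2
Drop 2: J rot0 at col 2 lands with bottom-row=2; cleared 0 line(s) (total 0); column heights now [0 0 4 3 3 0 0], max=4
Drop 3: I rot3 at col 2 lands with bottom-row=4; cleared 0 line(s) (total 0); column heights now [0 0 8 3 3 0 0], max=8

Answer: .......
..#....
..#....
..#....
..#....
..#....
..###..
...##..
...##..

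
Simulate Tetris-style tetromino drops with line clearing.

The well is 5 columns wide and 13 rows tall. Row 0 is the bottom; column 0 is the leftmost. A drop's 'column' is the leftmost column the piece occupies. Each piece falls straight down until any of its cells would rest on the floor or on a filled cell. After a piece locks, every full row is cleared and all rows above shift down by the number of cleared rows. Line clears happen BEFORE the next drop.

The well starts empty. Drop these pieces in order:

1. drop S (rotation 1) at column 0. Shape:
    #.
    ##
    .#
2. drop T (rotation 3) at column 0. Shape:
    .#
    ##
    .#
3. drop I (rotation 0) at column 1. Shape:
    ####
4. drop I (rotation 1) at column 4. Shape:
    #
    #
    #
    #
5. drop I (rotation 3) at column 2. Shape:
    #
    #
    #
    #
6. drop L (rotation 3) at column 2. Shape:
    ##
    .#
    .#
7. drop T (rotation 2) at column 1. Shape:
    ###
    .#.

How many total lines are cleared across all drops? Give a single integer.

Drop 1: S rot1 at col 0 lands with bottom-row=0; cleared 0 line(s) (total 0); column heights now [3 2 0 0 0], max=3
Drop 2: T rot3 at col 0 lands with bottom-row=2; cleared 0 line(s) (total 0); column heights now [4 5 0 0 0], max=5
Drop 3: I rot0 at col 1 lands with bottom-row=5; cleared 0 line(s) (total 0); column heights now [4 6 6 6 6], max=6
Drop 4: I rot1 at col 4 lands with bottom-row=6; cleared 0 line(s) (total 0); column heights now [4 6 6 6 10], max=10
Drop 5: I rot3 at col 2 lands with bottom-row=6; cleared 0 line(s) (total 0); column heights now [4 6 10 6 10], max=10
Drop 6: L rot3 at col 2 lands with bottom-row=8; cleared 0 line(s) (total 0); column heights now [4 6 11 11 10], max=11
Drop 7: T rot2 at col 1 lands with bottom-row=11; cleared 0 line(s) (total 0); column heights now [4 13 13 13 10], max=13

Answer: 0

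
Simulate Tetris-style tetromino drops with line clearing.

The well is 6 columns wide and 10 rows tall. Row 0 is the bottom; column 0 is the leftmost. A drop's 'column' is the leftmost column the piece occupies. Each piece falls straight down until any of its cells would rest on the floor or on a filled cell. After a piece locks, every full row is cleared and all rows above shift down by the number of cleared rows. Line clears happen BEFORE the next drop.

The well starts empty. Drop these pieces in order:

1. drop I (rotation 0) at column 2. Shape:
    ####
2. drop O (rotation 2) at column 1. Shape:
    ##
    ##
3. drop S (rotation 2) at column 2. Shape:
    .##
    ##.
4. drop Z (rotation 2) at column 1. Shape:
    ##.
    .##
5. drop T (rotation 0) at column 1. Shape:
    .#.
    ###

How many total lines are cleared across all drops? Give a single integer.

Drop 1: I rot0 at col 2 lands with bottom-row=0; cleared 0 line(s) (total 0); column heights now [0 0 1 1 1 1], max=1
Drop 2: O rot2 at col 1 lands with bottom-row=1; cleared 0 line(s) (total 0); column heights now [0 3 3 1 1 1], max=3
Drop 3: S rot2 at col 2 lands with bottom-row=3; cleared 0 line(s) (total 0); column heights now [0 3 4 5 5 1], max=5
Drop 4: Z rot2 at col 1 lands with bottom-row=5; cleared 0 line(s) (total 0); column heights now [0 7 7 6 5 1], max=7
Drop 5: T rot0 at col 1 lands with bottom-row=7; cleared 0 line(s) (total 0); column heights now [0 8 9 8 5 1], max=9

Answer: 0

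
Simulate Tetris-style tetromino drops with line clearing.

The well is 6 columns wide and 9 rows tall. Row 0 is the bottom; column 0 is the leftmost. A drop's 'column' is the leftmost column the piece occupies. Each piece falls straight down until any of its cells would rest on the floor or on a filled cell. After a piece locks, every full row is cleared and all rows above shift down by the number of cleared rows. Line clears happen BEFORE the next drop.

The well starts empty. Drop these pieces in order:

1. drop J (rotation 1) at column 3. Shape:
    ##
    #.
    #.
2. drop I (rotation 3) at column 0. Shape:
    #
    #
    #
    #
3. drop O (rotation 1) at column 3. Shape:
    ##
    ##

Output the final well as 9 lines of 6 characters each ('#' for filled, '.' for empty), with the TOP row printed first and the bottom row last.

Drop 1: J rot1 at col 3 lands with bottom-row=0; cleared 0 line(s) (total 0); column heights now [0 0 0 3 3 0], max=3
Drop 2: I rot3 at col 0 lands with bottom-row=0; cleared 0 line(s) (total 0); column heights now [4 0 0 3 3 0], max=4
Drop 3: O rot1 at col 3 lands with bottom-row=3; cleared 0 line(s) (total 0); column heights now [4 0 0 5 5 0], max=5

Answer: ......
......
......
......
...##.
#..##.
#..##.
#..#..
#..#..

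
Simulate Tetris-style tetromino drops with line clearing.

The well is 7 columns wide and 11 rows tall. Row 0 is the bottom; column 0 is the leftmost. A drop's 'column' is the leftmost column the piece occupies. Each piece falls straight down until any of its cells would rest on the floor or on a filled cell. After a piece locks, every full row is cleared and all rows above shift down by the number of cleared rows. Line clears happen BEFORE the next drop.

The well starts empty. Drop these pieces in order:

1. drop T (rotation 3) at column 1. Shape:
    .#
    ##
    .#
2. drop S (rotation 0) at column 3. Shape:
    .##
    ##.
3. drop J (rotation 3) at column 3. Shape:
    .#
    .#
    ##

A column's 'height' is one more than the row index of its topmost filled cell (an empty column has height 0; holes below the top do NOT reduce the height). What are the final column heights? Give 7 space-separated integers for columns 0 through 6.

Drop 1: T rot3 at col 1 lands with bottom-row=0; cleared 0 line(s) (total 0); column heights now [0 2 3 0 0 0 0], max=3
Drop 2: S rot0 at col 3 lands with bottom-row=0; cleared 0 line(s) (total 0); column heights now [0 2 3 1 2 2 0], max=3
Drop 3: J rot3 at col 3 lands with bottom-row=2; cleared 0 line(s) (total 0); column heights now [0 2 3 3 5 2 0], max=5

Answer: 0 2 3 3 5 2 0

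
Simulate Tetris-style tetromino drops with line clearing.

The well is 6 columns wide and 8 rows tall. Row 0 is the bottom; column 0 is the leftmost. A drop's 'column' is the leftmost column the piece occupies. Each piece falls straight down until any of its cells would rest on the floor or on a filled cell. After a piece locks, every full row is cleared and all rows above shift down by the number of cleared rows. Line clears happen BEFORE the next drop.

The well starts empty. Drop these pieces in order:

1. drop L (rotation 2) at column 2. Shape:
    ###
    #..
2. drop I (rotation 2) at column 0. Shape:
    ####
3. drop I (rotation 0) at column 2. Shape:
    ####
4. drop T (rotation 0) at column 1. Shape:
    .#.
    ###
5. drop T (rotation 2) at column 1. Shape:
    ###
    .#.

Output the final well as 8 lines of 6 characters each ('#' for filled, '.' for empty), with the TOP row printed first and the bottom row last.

Drop 1: L rot2 at col 2 lands with bottom-row=0; cleared 0 line(s) (total 0); column heights now [0 0 2 2 2 0], max=2
Drop 2: I rot2 at col 0 lands with bottom-row=2; cleared 0 line(s) (total 0); column heights now [3 3 3 3 2 0], max=3
Drop 3: I rot0 at col 2 lands with bottom-row=3; cleared 0 line(s) (total 0); column heights now [3 3 4 4 4 4], max=4
Drop 4: T rot0 at col 1 lands with bottom-row=4; cleared 0 line(s) (total 0); column heights now [3 5 6 5 4 4], max=6
Drop 5: T rot2 at col 1 lands with bottom-row=6; cleared 0 line(s) (total 0); column heights now [3 8 8 8 4 4], max=8

Answer: .###..
..#...
..#...
.###..
..####
####..
..###.
..#...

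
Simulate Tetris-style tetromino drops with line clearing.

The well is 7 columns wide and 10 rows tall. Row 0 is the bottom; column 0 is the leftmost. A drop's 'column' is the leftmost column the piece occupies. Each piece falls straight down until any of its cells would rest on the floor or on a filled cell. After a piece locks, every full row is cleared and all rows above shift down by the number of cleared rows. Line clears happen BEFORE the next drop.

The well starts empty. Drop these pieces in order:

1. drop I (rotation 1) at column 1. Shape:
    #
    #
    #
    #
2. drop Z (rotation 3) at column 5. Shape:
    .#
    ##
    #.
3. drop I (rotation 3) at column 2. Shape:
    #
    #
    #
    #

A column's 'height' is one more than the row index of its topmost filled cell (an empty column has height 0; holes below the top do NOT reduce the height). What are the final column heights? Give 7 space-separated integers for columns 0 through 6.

Drop 1: I rot1 at col 1 lands with bottom-row=0; cleared 0 line(s) (total 0); column heights now [0 4 0 0 0 0 0], max=4
Drop 2: Z rot3 at col 5 lands with bottom-row=0; cleared 0 line(s) (total 0); column heights now [0 4 0 0 0 2 3], max=4
Drop 3: I rot3 at col 2 lands with bottom-row=0; cleared 0 line(s) (total 0); column heights now [0 4 4 0 0 2 3], max=4

Answer: 0 4 4 0 0 2 3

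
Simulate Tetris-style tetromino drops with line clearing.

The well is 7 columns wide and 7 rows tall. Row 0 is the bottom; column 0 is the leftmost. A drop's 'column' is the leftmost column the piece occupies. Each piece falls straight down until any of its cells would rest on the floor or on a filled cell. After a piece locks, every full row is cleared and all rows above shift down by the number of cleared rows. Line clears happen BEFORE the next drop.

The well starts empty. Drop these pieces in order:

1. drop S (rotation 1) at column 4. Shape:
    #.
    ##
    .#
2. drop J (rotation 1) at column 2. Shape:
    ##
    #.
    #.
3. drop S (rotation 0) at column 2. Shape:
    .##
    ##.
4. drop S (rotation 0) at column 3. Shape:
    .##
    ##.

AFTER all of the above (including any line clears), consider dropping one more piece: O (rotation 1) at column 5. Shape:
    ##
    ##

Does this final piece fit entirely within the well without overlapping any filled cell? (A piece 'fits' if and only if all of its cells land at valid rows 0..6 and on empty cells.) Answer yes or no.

Answer: no

Derivation:
Drop 1: S rot1 at col 4 lands with bottom-row=0; cleared 0 line(s) (total 0); column heights now [0 0 0 0 3 2 0], max=3
Drop 2: J rot1 at col 2 lands with bottom-row=0; cleared 0 line(s) (total 0); column heights now [0 0 3 3 3 2 0], max=3
Drop 3: S rot0 at col 2 lands with bottom-row=3; cleared 0 line(s) (total 0); column heights now [0 0 4 5 5 2 0], max=5
Drop 4: S rot0 at col 3 lands with bottom-row=5; cleared 0 line(s) (total 0); column heights now [0 0 4 6 7 7 0], max=7
Test piece O rot1 at col 5 (width 2): heights before test = [0 0 4 6 7 7 0]; fits = False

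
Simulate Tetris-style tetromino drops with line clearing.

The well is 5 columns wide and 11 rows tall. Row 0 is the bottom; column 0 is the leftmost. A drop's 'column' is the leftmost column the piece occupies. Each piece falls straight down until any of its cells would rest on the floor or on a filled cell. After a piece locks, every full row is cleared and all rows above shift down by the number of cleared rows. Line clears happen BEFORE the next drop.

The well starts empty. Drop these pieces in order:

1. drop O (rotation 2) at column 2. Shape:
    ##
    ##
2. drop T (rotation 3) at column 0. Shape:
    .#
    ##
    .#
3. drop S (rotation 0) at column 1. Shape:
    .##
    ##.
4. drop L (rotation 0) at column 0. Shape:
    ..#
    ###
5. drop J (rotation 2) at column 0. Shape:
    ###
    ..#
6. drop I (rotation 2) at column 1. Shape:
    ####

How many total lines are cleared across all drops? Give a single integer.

Answer: 0

Derivation:
Drop 1: O rot2 at col 2 lands with bottom-row=0; cleared 0 line(s) (total 0); column heights now [0 0 2 2 0], max=2
Drop 2: T rot3 at col 0 lands with bottom-row=0; cleared 0 line(s) (total 0); column heights now [2 3 2 2 0], max=3
Drop 3: S rot0 at col 1 lands with bottom-row=3; cleared 0 line(s) (total 0); column heights now [2 4 5 5 0], max=5
Drop 4: L rot0 at col 0 lands with bottom-row=5; cleared 0 line(s) (total 0); column heights now [6 6 7 5 0], max=7
Drop 5: J rot2 at col 0 lands with bottom-row=7; cleared 0 line(s) (total 0); column heights now [9 9 9 5 0], max=9
Drop 6: I rot2 at col 1 lands with bottom-row=9; cleared 0 line(s) (total 0); column heights now [9 10 10 10 10], max=10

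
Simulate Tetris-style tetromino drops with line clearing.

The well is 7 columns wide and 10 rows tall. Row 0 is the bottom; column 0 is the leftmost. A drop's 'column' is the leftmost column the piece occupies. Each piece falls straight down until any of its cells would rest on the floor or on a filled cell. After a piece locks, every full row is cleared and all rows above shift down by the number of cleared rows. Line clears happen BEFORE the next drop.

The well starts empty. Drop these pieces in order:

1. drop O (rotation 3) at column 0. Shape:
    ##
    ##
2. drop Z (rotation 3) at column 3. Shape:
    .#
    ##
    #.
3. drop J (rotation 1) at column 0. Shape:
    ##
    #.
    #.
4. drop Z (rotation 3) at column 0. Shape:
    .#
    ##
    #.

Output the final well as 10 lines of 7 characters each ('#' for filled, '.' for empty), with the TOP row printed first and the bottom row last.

Drop 1: O rot3 at col 0 lands with bottom-row=0; cleared 0 line(s) (total 0); column heights now [2 2 0 0 0 0 0], max=2
Drop 2: Z rot3 at col 3 lands with bottom-row=0; cleared 0 line(s) (total 0); column heights now [2 2 0 2 3 0 0], max=3
Drop 3: J rot1 at col 0 lands with bottom-row=2; cleared 0 line(s) (total 0); column heights now [5 5 0 2 3 0 0], max=5
Drop 4: Z rot3 at col 0 lands with bottom-row=5; cleared 0 line(s) (total 0); column heights now [7 8 0 2 3 0 0], max=8

Answer: .......
.......
.#.....
##.....
#......
##.....
#......
#...#..
##.##..
##.#...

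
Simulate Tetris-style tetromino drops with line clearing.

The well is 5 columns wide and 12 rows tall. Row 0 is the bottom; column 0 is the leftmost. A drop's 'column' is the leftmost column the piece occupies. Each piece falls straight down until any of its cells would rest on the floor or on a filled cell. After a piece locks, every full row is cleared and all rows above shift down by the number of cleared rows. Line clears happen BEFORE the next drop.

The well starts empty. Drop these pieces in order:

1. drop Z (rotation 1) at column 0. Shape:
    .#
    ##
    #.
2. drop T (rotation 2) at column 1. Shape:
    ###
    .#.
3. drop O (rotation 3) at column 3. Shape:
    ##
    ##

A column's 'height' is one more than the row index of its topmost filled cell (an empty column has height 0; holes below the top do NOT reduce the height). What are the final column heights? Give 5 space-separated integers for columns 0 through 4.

Drop 1: Z rot1 at col 0 lands with bottom-row=0; cleared 0 line(s) (total 0); column heights now [2 3 0 0 0], max=3
Drop 2: T rot2 at col 1 lands with bottom-row=2; cleared 0 line(s) (total 0); column heights now [2 4 4 4 0], max=4
Drop 3: O rot3 at col 3 lands with bottom-row=4; cleared 0 line(s) (total 0); column heights now [2 4 4 6 6], max=6

Answer: 2 4 4 6 6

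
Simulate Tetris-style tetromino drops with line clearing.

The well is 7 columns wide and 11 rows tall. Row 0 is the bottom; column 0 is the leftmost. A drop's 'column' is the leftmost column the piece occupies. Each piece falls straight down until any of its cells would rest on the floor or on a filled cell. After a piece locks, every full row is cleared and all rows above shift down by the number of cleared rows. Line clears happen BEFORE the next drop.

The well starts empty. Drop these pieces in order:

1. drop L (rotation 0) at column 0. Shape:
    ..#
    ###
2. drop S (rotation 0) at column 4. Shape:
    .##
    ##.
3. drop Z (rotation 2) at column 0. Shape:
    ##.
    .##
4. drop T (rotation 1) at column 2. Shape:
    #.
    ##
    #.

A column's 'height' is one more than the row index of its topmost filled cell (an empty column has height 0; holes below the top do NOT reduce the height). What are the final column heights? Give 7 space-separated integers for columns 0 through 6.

Answer: 4 4 6 5 1 2 2

Derivation:
Drop 1: L rot0 at col 0 lands with bottom-row=0; cleared 0 line(s) (total 0); column heights now [1 1 2 0 0 0 0], max=2
Drop 2: S rot0 at col 4 lands with bottom-row=0; cleared 0 line(s) (total 0); column heights now [1 1 2 0 1 2 2], max=2
Drop 3: Z rot2 at col 0 lands with bottom-row=2; cleared 0 line(s) (total 0); column heights now [4 4 3 0 1 2 2], max=4
Drop 4: T rot1 at col 2 lands with bottom-row=3; cleared 0 line(s) (total 0); column heights now [4 4 6 5 1 2 2], max=6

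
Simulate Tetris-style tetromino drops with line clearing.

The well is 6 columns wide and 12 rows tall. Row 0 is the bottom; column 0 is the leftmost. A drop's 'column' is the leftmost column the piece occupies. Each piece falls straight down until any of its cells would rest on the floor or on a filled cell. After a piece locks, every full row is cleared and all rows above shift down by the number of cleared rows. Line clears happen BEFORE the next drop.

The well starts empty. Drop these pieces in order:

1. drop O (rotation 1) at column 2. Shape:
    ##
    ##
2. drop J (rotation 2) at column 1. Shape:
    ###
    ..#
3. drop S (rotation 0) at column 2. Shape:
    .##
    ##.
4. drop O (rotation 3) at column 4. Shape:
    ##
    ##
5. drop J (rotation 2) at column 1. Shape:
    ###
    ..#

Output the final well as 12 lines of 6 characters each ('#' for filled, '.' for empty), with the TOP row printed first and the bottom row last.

Answer: ......
......
......
......
.#####
...###
...##.
..##..
.###..
...#..
..##..
..##..

Derivation:
Drop 1: O rot1 at col 2 lands with bottom-row=0; cleared 0 line(s) (total 0); column heights now [0 0 2 2 0 0], max=2
Drop 2: J rot2 at col 1 lands with bottom-row=2; cleared 0 line(s) (total 0); column heights now [0 4 4 4 0 0], max=4
Drop 3: S rot0 at col 2 lands with bottom-row=4; cleared 0 line(s) (total 0); column heights now [0 4 5 6 6 0], max=6
Drop 4: O rot3 at col 4 lands with bottom-row=6; cleared 0 line(s) (total 0); column heights now [0 4 5 6 8 8], max=8
Drop 5: J rot2 at col 1 lands with bottom-row=6; cleared 0 line(s) (total 0); column heights now [0 8 8 8 8 8], max=8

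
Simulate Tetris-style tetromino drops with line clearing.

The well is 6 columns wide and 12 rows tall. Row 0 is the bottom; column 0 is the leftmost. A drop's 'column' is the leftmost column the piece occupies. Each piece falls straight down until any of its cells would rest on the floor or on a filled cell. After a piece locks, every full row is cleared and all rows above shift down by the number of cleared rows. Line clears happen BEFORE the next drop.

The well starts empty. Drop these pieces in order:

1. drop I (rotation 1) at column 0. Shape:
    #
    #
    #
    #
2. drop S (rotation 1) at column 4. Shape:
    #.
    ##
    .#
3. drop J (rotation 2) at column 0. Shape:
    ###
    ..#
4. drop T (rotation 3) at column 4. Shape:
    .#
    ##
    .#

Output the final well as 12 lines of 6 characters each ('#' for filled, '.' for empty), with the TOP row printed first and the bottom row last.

Drop 1: I rot1 at col 0 lands with bottom-row=0; cleared 0 line(s) (total 0); column heights now [4 0 0 0 0 0], max=4
Drop 2: S rot1 at col 4 lands with bottom-row=0; cleared 0 line(s) (total 0); column heights now [4 0 0 0 3 2], max=4
Drop 3: J rot2 at col 0 lands with bottom-row=3; cleared 0 line(s) (total 0); column heights now [5 5 5 0 3 2], max=5
Drop 4: T rot3 at col 4 lands with bottom-row=2; cleared 0 line(s) (total 0); column heights now [5 5 5 0 4 5], max=5

Answer: ......
......
......
......
......
......
......
###..#
#.#.##
#...##
#...##
#....#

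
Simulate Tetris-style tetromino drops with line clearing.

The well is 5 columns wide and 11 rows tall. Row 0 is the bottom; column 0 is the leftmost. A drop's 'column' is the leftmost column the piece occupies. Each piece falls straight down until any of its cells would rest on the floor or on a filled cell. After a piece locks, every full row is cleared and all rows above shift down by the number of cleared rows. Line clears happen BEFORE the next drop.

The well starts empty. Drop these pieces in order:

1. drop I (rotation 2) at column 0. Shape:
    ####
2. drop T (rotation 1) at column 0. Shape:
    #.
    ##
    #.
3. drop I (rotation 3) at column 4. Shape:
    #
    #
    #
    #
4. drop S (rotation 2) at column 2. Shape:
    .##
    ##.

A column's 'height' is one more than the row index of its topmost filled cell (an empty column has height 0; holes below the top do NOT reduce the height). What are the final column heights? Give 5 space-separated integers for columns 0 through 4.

Drop 1: I rot2 at col 0 lands with bottom-row=0; cleared 0 line(s) (total 0); column heights now [1 1 1 1 0], max=1
Drop 2: T rot1 at col 0 lands with bottom-row=1; cleared 0 line(s) (total 0); column heights now [4 3 1 1 0], max=4
Drop 3: I rot3 at col 4 lands with bottom-row=0; cleared 1 line(s) (total 1); column heights now [3 2 0 0 3], max=3
Drop 4: S rot2 at col 2 lands with bottom-row=2; cleared 0 line(s) (total 1); column heights now [3 2 3 4 4], max=4

Answer: 3 2 3 4 4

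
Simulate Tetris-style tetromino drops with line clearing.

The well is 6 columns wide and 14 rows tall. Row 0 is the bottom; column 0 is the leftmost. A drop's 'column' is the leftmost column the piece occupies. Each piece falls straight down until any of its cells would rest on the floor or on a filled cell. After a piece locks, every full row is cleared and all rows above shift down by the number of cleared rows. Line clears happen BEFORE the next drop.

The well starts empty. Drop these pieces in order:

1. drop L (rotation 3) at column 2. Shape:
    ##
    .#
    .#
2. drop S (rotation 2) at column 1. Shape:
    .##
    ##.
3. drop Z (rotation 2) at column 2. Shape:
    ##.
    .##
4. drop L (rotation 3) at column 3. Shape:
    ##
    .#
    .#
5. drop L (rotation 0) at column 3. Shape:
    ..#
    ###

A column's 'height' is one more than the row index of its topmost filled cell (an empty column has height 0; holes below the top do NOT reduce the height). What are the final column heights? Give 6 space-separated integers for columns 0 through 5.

Answer: 0 4 7 10 10 11

Derivation:
Drop 1: L rot3 at col 2 lands with bottom-row=0; cleared 0 line(s) (total 0); column heights now [0 0 3 3 0 0], max=3
Drop 2: S rot2 at col 1 lands with bottom-row=3; cleared 0 line(s) (total 0); column heights now [0 4 5 5 0 0], max=5
Drop 3: Z rot2 at col 2 lands with bottom-row=5; cleared 0 line(s) (total 0); column heights now [0 4 7 7 6 0], max=7
Drop 4: L rot3 at col 3 lands with bottom-row=6; cleared 0 line(s) (total 0); column heights now [0 4 7 9 9 0], max=9
Drop 5: L rot0 at col 3 lands with bottom-row=9; cleared 0 line(s) (total 0); column heights now [0 4 7 10 10 11], max=11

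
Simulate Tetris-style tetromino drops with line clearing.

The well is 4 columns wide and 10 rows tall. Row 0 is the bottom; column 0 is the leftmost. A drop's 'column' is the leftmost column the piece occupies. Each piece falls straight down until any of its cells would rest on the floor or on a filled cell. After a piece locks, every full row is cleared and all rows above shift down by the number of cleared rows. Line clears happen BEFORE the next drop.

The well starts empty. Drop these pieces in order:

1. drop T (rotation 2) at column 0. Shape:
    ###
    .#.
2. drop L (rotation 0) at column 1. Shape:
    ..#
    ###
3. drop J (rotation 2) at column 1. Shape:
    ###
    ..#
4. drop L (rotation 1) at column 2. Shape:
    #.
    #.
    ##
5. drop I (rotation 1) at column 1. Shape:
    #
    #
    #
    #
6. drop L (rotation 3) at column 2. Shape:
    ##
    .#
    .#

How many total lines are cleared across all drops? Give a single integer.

Answer: 0

Derivation:
Drop 1: T rot2 at col 0 lands with bottom-row=0; cleared 0 line(s) (total 0); column heights now [2 2 2 0], max=2
Drop 2: L rot0 at col 1 lands with bottom-row=2; cleared 0 line(s) (total 0); column heights now [2 3 3 4], max=4
Drop 3: J rot2 at col 1 lands with bottom-row=4; cleared 0 line(s) (total 0); column heights now [2 6 6 6], max=6
Drop 4: L rot1 at col 2 lands with bottom-row=6; cleared 0 line(s) (total 0); column heights now [2 6 9 7], max=9
Drop 5: I rot1 at col 1 lands with bottom-row=6; cleared 0 line(s) (total 0); column heights now [2 10 9 7], max=10
Drop 6: L rot3 at col 2 lands with bottom-row=7; cleared 0 line(s) (total 0); column heights now [2 10 10 10], max=10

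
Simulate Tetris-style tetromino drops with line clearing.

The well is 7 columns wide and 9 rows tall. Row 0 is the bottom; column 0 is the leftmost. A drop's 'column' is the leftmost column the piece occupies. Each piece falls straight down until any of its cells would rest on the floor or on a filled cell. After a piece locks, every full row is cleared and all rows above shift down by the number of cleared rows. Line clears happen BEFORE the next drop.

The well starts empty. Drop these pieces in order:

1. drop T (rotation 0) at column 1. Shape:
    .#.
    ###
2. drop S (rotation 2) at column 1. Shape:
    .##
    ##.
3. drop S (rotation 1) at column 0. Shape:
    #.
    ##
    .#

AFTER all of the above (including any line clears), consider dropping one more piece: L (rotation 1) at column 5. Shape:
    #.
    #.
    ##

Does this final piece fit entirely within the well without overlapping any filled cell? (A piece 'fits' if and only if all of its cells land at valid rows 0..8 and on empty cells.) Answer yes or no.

Drop 1: T rot0 at col 1 lands with bottom-row=0; cleared 0 line(s) (total 0); column heights now [0 1 2 1 0 0 0], max=2
Drop 2: S rot2 at col 1 lands with bottom-row=2; cleared 0 line(s) (total 0); column heights now [0 3 4 4 0 0 0], max=4
Drop 3: S rot1 at col 0 lands with bottom-row=3; cleared 0 line(s) (total 0); column heights now [6 5 4 4 0 0 0], max=6
Test piece L rot1 at col 5 (width 2): heights before test = [6 5 4 4 0 0 0]; fits = True

Answer: yes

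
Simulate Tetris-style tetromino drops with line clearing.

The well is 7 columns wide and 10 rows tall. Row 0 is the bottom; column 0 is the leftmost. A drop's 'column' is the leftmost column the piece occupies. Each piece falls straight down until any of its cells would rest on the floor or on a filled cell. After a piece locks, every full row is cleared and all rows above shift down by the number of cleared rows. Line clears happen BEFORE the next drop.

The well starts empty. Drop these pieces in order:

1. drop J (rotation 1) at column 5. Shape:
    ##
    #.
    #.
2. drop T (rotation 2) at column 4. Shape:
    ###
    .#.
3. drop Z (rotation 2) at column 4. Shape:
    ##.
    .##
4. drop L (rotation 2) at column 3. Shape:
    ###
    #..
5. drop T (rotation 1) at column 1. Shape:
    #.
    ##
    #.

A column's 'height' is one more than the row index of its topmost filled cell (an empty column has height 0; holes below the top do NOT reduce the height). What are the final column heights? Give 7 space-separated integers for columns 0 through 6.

Answer: 0 3 2 8 8 8 6

Derivation:
Drop 1: J rot1 at col 5 lands with bottom-row=0; cleared 0 line(s) (total 0); column heights now [0 0 0 0 0 3 3], max=3
Drop 2: T rot2 at col 4 lands with bottom-row=3; cleared 0 line(s) (total 0); column heights now [0 0 0 0 5 5 5], max=5
Drop 3: Z rot2 at col 4 lands with bottom-row=5; cleared 0 line(s) (total 0); column heights now [0 0 0 0 7 7 6], max=7
Drop 4: L rot2 at col 3 lands with bottom-row=6; cleared 0 line(s) (total 0); column heights now [0 0 0 8 8 8 6], max=8
Drop 5: T rot1 at col 1 lands with bottom-row=0; cleared 0 line(s) (total 0); column heights now [0 3 2 8 8 8 6], max=8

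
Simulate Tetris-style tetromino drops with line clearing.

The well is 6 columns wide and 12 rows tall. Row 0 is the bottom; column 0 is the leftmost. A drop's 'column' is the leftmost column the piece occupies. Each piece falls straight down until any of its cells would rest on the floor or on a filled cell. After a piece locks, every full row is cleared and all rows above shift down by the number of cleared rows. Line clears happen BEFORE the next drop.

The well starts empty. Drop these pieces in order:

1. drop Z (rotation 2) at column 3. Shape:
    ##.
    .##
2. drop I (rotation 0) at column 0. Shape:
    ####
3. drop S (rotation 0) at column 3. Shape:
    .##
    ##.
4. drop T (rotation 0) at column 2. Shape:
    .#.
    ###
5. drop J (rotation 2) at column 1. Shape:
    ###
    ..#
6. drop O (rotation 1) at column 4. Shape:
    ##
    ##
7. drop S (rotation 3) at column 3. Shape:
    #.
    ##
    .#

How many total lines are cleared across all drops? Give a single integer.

Answer: 0

Derivation:
Drop 1: Z rot2 at col 3 lands with bottom-row=0; cleared 0 line(s) (total 0); column heights now [0 0 0 2 2 1], max=2
Drop 2: I rot0 at col 0 lands with bottom-row=2; cleared 0 line(s) (total 0); column heights now [3 3 3 3 2 1], max=3
Drop 3: S rot0 at col 3 lands with bottom-row=3; cleared 0 line(s) (total 0); column heights now [3 3 3 4 5 5], max=5
Drop 4: T rot0 at col 2 lands with bottom-row=5; cleared 0 line(s) (total 0); column heights now [3 3 6 7 6 5], max=7
Drop 5: J rot2 at col 1 lands with bottom-row=7; cleared 0 line(s) (total 0); column heights now [3 9 9 9 6 5], max=9
Drop 6: O rot1 at col 4 lands with bottom-row=6; cleared 0 line(s) (total 0); column heights now [3 9 9 9 8 8], max=9
Drop 7: S rot3 at col 3 lands with bottom-row=8; cleared 0 line(s) (total 0); column heights now [3 9 9 11 10 8], max=11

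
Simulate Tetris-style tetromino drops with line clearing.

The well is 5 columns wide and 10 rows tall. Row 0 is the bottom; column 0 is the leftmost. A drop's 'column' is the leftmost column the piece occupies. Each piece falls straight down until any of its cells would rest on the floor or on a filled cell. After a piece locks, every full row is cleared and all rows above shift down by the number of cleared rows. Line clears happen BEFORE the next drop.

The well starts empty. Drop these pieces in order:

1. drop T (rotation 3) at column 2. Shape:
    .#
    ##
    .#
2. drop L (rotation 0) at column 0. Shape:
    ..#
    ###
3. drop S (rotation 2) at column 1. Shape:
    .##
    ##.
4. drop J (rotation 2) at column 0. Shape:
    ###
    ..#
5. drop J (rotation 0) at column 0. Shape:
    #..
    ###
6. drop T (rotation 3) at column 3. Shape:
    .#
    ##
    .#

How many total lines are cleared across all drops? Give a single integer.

Answer: 0

Derivation:
Drop 1: T rot3 at col 2 lands with bottom-row=0; cleared 0 line(s) (total 0); column heights now [0 0 2 3 0], max=3
Drop 2: L rot0 at col 0 lands with bottom-row=2; cleared 0 line(s) (total 0); column heights now [3 3 4 3 0], max=4
Drop 3: S rot2 at col 1 lands with bottom-row=4; cleared 0 line(s) (total 0); column heights now [3 5 6 6 0], max=6
Drop 4: J rot2 at col 0 lands with bottom-row=6; cleared 0 line(s) (total 0); column heights now [8 8 8 6 0], max=8
Drop 5: J rot0 at col 0 lands with bottom-row=8; cleared 0 line(s) (total 0); column heights now [10 9 9 6 0], max=10
Drop 6: T rot3 at col 3 lands with bottom-row=5; cleared 0 line(s) (total 0); column heights now [10 9 9 7 8], max=10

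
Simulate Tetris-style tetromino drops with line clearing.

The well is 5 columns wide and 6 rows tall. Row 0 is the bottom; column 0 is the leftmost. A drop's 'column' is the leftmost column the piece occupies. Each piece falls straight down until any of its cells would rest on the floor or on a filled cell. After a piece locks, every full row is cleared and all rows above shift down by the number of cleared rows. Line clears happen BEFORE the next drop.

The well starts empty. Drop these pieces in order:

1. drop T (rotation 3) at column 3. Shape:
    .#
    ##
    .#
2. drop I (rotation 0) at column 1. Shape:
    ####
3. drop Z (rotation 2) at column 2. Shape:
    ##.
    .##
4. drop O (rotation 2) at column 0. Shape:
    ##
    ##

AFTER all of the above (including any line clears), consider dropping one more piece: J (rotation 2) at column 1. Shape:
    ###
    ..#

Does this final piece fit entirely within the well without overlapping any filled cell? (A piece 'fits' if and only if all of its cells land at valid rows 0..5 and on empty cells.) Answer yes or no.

Drop 1: T rot3 at col 3 lands with bottom-row=0; cleared 0 line(s) (total 0); column heights now [0 0 0 2 3], max=3
Drop 2: I rot0 at col 1 lands with bottom-row=3; cleared 0 line(s) (total 0); column heights now [0 4 4 4 4], max=4
Drop 3: Z rot2 at col 2 lands with bottom-row=4; cleared 0 line(s) (total 0); column heights now [0 4 6 6 5], max=6
Drop 4: O rot2 at col 0 lands with bottom-row=4; cleared 0 line(s) (total 0); column heights now [6 6 6 6 5], max=6
Test piece J rot2 at col 1 (width 3): heights before test = [6 6 6 6 5]; fits = False

Answer: no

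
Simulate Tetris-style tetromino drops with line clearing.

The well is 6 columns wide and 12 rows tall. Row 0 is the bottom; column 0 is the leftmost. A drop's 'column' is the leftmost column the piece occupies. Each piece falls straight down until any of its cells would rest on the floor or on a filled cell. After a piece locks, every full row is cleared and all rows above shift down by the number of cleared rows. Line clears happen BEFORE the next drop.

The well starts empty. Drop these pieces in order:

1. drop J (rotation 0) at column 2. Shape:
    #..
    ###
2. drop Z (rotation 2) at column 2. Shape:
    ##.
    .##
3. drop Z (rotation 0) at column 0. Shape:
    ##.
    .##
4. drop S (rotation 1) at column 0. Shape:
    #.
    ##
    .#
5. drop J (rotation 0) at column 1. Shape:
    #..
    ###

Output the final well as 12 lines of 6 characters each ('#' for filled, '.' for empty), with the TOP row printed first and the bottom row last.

Answer: ......
......
......
.#....
####..
##....
.#....
##....
.##...
..##..
..###.
..###.

Derivation:
Drop 1: J rot0 at col 2 lands with bottom-row=0; cleared 0 line(s) (total 0); column heights now [0 0 2 1 1 0], max=2
Drop 2: Z rot2 at col 2 lands with bottom-row=1; cleared 0 line(s) (total 0); column heights now [0 0 3 3 2 0], max=3
Drop 3: Z rot0 at col 0 lands with bottom-row=3; cleared 0 line(s) (total 0); column heights now [5 5 4 3 2 0], max=5
Drop 4: S rot1 at col 0 lands with bottom-row=5; cleared 0 line(s) (total 0); column heights now [8 7 4 3 2 0], max=8
Drop 5: J rot0 at col 1 lands with bottom-row=7; cleared 0 line(s) (total 0); column heights now [8 9 8 8 2 0], max=9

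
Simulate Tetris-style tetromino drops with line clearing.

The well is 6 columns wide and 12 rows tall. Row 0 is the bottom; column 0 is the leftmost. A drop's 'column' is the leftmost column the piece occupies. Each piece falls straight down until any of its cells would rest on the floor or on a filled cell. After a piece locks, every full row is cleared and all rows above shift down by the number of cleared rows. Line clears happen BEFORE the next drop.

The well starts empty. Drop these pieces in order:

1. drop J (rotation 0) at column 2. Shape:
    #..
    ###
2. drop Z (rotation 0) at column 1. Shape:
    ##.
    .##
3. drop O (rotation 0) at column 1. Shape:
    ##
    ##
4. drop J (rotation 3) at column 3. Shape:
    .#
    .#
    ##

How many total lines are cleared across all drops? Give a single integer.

Drop 1: J rot0 at col 2 lands with bottom-row=0; cleared 0 line(s) (total 0); column heights now [0 0 2 1 1 0], max=2
Drop 2: Z rot0 at col 1 lands with bottom-row=2; cleared 0 line(s) (total 0); column heights now [0 4 4 3 1 0], max=4
Drop 3: O rot0 at col 1 lands with bottom-row=4; cleared 0 line(s) (total 0); column heights now [0 6 6 3 1 0], max=6
Drop 4: J rot3 at col 3 lands with bottom-row=3; cleared 0 line(s) (total 0); column heights now [0 6 6 4 6 0], max=6

Answer: 0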